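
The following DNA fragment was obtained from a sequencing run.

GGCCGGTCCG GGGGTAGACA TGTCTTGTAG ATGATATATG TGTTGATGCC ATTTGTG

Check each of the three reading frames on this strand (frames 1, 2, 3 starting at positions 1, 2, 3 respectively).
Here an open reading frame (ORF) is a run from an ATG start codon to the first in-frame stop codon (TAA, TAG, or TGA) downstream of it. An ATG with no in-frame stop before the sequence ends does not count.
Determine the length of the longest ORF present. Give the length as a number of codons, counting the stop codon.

Frame 1: GGC CGG TCC GGG GGT AGA CAT GTC TTG TAG ATG ATA TAT GTG TTG ATG CCA TTT GTG — no ATG→stop ORF.
Frame 2: GCC GGT CCG GGG GTA GAC ATG TCT TGT AGA TGA TAT ATG TGT TGA TGC CAT TTG — ATG at 20, stop TGA at 32 → 15 nt; ATG at 38, stop TGA at 44 → 9 nt.
Frame 3: CCG GTC CGG GGG TAG ACA TGT CTT GTA GAT GAT ATA TGT GTT GAT GCC ATT TGT — no ATG→stop ORF.
Longest: frame 2, positions 20–34, 15 nt = 5 codons = 4 aa. → 5 codons.

5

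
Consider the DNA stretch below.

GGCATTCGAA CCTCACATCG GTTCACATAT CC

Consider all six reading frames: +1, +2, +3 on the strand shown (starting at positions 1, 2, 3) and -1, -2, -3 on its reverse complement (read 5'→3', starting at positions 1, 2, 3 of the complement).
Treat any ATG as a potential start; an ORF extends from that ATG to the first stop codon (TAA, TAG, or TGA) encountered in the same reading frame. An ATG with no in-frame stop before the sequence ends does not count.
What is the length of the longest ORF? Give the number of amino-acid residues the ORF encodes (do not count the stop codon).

1

Reverse complement (5'→3'): GGATATGTGAACCGATGTGAGGTTCGAATGCC
Frame +1: GGC ATT CGA ACC TCA CAT CGG TTC ACA TAT — no ATG→stop ORF.
Frame +2: GCA TTC GAA CCT CAC ATC GGT TCA CAT ATC — no ATG→stop ORF.
Frame +3: CAT TCG AAC CTC ACA TCG GTT CAC ATA TCC — no ATG→stop ORF.
Frame -1: GGA TAT GTG AAC CGA TGT GAG GTT CGA ATG — no ATG→stop ORF.
Frame -2: GAT ATG TGA ACC GAT GTG AGG TTC GAA TGC — ATG at 5, stop TGA at 8 → 6 nt.
Frame -3: ATA TGT GAA CCG ATG TGA GGT TCG AAT GCC — ATG at 15, stop TGA at 18 → 6 nt.
Longest: frame -2, positions 5–10, 6 nt = 2 codons = 1 aa. → 1 amino acids.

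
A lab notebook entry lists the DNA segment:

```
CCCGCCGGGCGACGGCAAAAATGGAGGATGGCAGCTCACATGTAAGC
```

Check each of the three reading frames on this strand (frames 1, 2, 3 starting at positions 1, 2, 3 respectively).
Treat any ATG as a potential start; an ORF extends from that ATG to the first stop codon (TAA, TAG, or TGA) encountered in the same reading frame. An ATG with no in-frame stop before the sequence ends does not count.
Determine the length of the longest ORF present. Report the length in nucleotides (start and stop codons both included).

18

Frame 1: CCC GCC GGG CGA CGG CAA AAA TGG AGG ATG GCA GCT CAC ATG TAA — ATG at 28, stop TAA at 43 → 18 nt; ATG at 40, stop TAA at 43 → 6 nt.
Frame 2: CCG CCG GGC GAC GGC AAA AAT GGA GGA TGG CAG CTC ACA TGT AAG — no ATG→stop ORF.
Frame 3: CGC CGG GCG ACG GCA AAA ATG GAG GAT GGC AGC TCA CAT GTA AGC — no ATG→stop ORF.
Longest: frame 1, positions 28–45, 18 nt = 6 codons = 5 aa. → 18 nucleotides.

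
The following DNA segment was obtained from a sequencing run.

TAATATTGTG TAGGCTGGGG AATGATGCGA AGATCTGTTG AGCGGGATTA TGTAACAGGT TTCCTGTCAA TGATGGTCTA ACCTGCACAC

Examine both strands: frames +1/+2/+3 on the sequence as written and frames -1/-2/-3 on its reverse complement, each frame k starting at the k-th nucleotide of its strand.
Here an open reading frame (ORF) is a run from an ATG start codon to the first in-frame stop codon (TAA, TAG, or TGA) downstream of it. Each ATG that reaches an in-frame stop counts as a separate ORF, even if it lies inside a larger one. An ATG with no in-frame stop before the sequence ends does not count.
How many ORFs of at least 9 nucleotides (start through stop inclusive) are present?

4

Reverse complement (5'→3'): GTGTGCAGGTTAGACCATCATTGACAGGAAACCTGTTACATAATCCCGCTCAACAGATCTTCGCATCATTCCCCAGCCTACACAATATTA
Frame +1: TAA TAT TGT GTA GGC TGG GGA ATG ATG CGA AGA TCT GTT GAG CGG GAT TAT GTA ACA GGT TTC CTG TCA ATG ATG GTC TAA CCT GCA CAC — ATG at 22, stop TAA at 79 → 60 nt; ATG at 25, stop TAA at 79 → 57 nt; ATG at 70, stop TAA at 79 → 12 nt; ATG at 73, stop TAA at 79 → 9 nt.
Frame +2: AAT ATT GTG TAG GCT GGG GAA TGA TGC GAA GAT CTG TTG AGC GGG ATT ATG TAA CAG GTT TCC TGT CAA TGA TGG TCT AAC CTG CAC — ATG at 50, stop TAA at 53 → 6 nt.
Frame +3: ATA TTG TGT AGG CTG GGG AAT GAT GCG AAG ATC TGT TGA GCG GGA TTA TGT AAC AGG TTT CCT GTC AAT GAT GGT CTA ACC TGC ACA — no ATG→stop ORF.
Frame -1: GTG TGC AGG TTA GAC CAT CAT TGA CAG GAA ACC TGT TAC ATA ATC CCG CTC AAC AGA TCT TCG CAT CAT TCC CCA GCC TAC ACA ATA TTA — no ATG→stop ORF.
Frame -2: TGT GCA GGT TAG ACC ATC ATT GAC AGG AAA CCT GTT ACA TAA TCC CGC TCA ACA GAT CTT CGC ATC ATT CCC CAG CCT ACA CAA TAT — no ATG→stop ORF.
Frame -3: GTG CAG GTT AGA CCA TCA TTG ACA GGA AAC CTG TTA CAT AAT CCC GCT CAA CAG ATC TTC GCA TCA TTC CCC AGC CTA CAC AAT ATT — no ATG→stop ORF.
ORFs ≥ 9 nucleotides: frame +1 22–81 (60 nucleotides), frame +1 25–81 (57 nucleotides), frame +1 70–81 (12 nucleotides), frame +1 73–81 (9 nucleotides). Count = 4.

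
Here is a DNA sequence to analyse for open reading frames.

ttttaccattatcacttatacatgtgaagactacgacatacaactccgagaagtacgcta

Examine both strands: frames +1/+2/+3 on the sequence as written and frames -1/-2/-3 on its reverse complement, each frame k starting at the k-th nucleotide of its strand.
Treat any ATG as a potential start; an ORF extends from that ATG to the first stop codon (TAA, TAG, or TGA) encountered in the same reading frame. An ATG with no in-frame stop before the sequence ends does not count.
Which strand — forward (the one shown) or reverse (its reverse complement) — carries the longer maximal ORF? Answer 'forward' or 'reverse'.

reverse

Reverse complement (5'→3'): TAGCGTACTTCTCGGAGTTGTATGTCGTAGTCTTCACATGTATAAGTGATAATGGTAAAA
Frame +1: TTT TAC CAT TAT CAC TTA TAC ATG TGA AGA CTA CGA CAT ACA ACT CCG AGA AGT ACG CTA — ATG at 22, stop TGA at 25 → 6 nt.
Frame +2: TTT ACC ATT ATC ACT TAT ACA TGT GAA GAC TAC GAC ATA CAA CTC CGA GAA GTA CGC — no ATG→stop ORF.
Frame +3: TTA CCA TTA TCA CTT ATA CAT GTG AAG ACT ACG ACA TAC AAC TCC GAG AAG TAC GCT — no ATG→stop ORF.
Frame -1: TAG CGT ACT TCT CGG AGT TGT ATG TCG TAG TCT TCA CAT GTA TAA GTG ATA ATG GTA AAA — ATG at 22, stop TAG at 28 → 9 nt.
Frame -2: AGC GTA CTT CTC GGA GTT GTA TGT CGT AGT CTT CAC ATG TAT AAG TGA TAA TGG TAA — ATG at 38, stop TGA at 47 → 12 nt.
Frame -3: GCG TAC TTC TCG GAG TTG TAT GTC GTA GTC TTC ACA TGT ATA AGT GAT AAT GGT AAA — no ATG→stop ORF.
Forward-strand max 6 nt; reverse-strand max 12 nt. The reverse strand has the longer ORF.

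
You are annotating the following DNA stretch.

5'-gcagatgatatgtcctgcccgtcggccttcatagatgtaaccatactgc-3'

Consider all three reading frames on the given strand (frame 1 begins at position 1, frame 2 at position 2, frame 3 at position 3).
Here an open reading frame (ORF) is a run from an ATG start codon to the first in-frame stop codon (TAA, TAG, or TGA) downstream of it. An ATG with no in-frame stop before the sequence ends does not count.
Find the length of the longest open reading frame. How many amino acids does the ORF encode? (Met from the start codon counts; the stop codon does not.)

9

Frame 1: GCA GAT GAT ATG TCC TGC CCG TCG GCC TTC ATA GAT GTA ACC ATA CTG — no ATG→stop ORF.
Frame 2: CAG ATG ATA TGT CCT GCC CGT CGG CCT TCA TAG ATG TAA CCA TAC TGC — ATG at 5, stop TAG at 32 → 30 nt; ATG at 35, stop TAA at 38 → 6 nt.
Frame 3: AGA TGA TAT GTC CTG CCC GTC GGC CTT CAT AGA TGT AAC CAT ACT — no ATG→stop ORF.
Longest: frame 2, positions 5–34, 30 nt = 10 codons = 9 aa. → 9 amino acids.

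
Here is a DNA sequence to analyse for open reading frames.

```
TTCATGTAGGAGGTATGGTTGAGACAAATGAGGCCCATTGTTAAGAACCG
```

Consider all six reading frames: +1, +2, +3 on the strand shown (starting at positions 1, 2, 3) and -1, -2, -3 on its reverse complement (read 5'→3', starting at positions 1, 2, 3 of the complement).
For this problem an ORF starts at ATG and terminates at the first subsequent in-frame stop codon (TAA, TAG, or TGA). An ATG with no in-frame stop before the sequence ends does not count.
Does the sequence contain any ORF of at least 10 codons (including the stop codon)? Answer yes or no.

Reverse complement (5'→3'): CGGTTCTTAACAATGGGCCTCATTTGTCTCAACCATACCTCCTACATGAA
Frame +1: TTC ATG TAG GAG GTA TGG TTG AGA CAA ATG AGG CCC ATT GTT AAG AAC — ATG at 4, stop TAG at 7 → 6 nt.
Frame +2: TCA TGT AGG AGG TAT GGT TGA GAC AAA TGA GGC CCA TTG TTA AGA ACC — no ATG→stop ORF.
Frame +3: CAT GTA GGA GGT ATG GTT GAG ACA AAT GAG GCC CAT TGT TAA GAA CCG — ATG at 15, stop TAA at 42 → 30 nt.
Frame -1: CGG TTC TTA ACA ATG GGC CTC ATT TGT CTC AAC CAT ACC TCC TAC ATG — no ATG→stop ORF.
Frame -2: GGT TCT TAA CAA TGG GCC TCA TTT GTC TCA ACC ATA CCT CCT ACA TGA — no ATG→stop ORF.
Frame -3: GTT CTT AAC AAT GGG CCT CAT TTG TCT CAA CCA TAC CTC CTA CAT GAA — no ATG→stop ORF.
Frame +3 has an ORF of 10 codons (positions 15–44) ≥ 10, so yes.

yes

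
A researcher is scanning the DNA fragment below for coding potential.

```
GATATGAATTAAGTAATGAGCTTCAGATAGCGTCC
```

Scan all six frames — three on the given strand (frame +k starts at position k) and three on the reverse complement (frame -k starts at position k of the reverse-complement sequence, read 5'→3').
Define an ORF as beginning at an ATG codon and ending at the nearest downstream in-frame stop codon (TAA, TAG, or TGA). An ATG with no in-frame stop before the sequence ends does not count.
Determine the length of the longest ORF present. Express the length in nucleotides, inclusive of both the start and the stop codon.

15

Reverse complement (5'→3'): GGACGCTATCTGAAGCTCATTACTTAATTCATATC
Frame +1: GAT ATG AAT TAA GTA ATG AGC TTC AGA TAG CGT — ATG at 4, stop TAA at 10 → 9 nt; ATG at 16, stop TAG at 28 → 15 nt.
Frame +2: ATA TGA ATT AAG TAA TGA GCT TCA GAT AGC GTC — no ATG→stop ORF.
Frame +3: TAT GAA TTA AGT AAT GAG CTT CAG ATA GCG TCC — no ATG→stop ORF.
Frame -1: GGA CGC TAT CTG AAG CTC ATT ACT TAA TTC ATA — no ATG→stop ORF.
Frame -2: GAC GCT ATC TGA AGC TCA TTA CTT AAT TCA TAT — no ATG→stop ORF.
Frame -3: ACG CTA TCT GAA GCT CAT TAC TTA ATT CAT ATC — no ATG→stop ORF.
Longest: frame +1, positions 16–30, 15 nt = 5 codons = 4 aa. → 15 nucleotides.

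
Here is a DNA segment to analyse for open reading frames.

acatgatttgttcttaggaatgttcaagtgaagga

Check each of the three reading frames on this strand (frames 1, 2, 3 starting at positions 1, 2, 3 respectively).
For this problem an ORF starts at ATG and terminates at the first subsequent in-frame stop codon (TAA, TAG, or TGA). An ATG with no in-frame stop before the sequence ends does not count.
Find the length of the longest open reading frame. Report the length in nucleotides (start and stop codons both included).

Frame 1: ACA TGA TTT GTT CTT AGG AAT GTT CAA GTG AAG — no ATG→stop ORF.
Frame 2: CAT GAT TTG TTC TTA GGA ATG TTC AAG TGA AGG — ATG at 20, stop TGA at 29 → 12 nt.
Frame 3: ATG ATT TGT TCT TAG GAA TGT TCA AGT GAA GGA — ATG at 3, stop TAG at 15 → 15 nt.
Longest: frame 3, positions 3–17, 15 nt = 5 codons = 4 aa. → 15 nucleotides.

15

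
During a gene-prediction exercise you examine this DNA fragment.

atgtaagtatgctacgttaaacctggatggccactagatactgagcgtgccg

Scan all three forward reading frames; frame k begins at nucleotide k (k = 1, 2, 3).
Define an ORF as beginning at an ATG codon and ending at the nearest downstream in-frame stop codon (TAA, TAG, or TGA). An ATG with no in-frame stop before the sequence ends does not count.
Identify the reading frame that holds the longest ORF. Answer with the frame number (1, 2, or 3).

Frame 1: ATG TAA GTA TGC TAC GTT AAA CCT GGA TGG CCA CTA GAT ACT GAG CGT GCC — ATG at 1, stop TAA at 4 → 6 nt.
Frame 2: TGT AAG TAT GCT ACG TTA AAC CTG GAT GGC CAC TAG ATA CTG AGC GTG CCG — no ATG→stop ORF.
Frame 3: GTA AGT ATG CTA CGT TAA ACC TGG ATG GCC ACT AGA TAC TGA GCG TGC — ATG at 9, stop TAA at 18 → 12 nt; ATG at 27, stop TGA at 42 → 18 nt.
Longest ORF is 18 nt in frame 3 (positions 27–44).

3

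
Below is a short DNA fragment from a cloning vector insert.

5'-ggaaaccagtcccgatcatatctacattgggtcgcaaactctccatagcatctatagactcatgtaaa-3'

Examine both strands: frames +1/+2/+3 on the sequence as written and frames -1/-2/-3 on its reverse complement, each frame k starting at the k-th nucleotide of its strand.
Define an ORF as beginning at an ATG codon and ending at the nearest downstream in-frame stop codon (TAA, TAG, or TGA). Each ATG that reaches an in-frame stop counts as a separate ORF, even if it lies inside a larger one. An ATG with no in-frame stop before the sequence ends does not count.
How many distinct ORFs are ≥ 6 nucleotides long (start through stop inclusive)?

Reverse complement (5'→3'): TTTACATGAGTCTATAGATGCTATGGAGAGTTTGCGACCCAATGTAGATATGATCGGGACTGGTTTCC
Frame +1: GGA AAC CAG TCC CGA TCA TAT CTA CAT TGG GTC GCA AAC TCT CCA TAG CAT CTA TAG ACT CAT GTA — no ATG→stop ORF.
Frame +2: GAA ACC AGT CCC GAT CAT ATC TAC ATT GGG TCG CAA ACT CTC CAT AGC ATC TAT AGA CTC ATG TAA — ATG at 62, stop TAA at 65 → 6 nt.
Frame +3: AAA CCA GTC CCG ATC ATA TCT ACA TTG GGT CGC AAA CTC TCC ATA GCA TCT ATA GAC TCA TGT AAA — no ATG→stop ORF.
Frame -1: TTT ACA TGA GTC TAT AGA TGC TAT GGA GAG TTT GCG ACC CAA TGT AGA TAT GAT CGG GAC TGG TTT — no ATG→stop ORF.
Frame -2: TTA CAT GAG TCT ATA GAT GCT ATG GAG AGT TTG CGA CCC AAT GTA GAT ATG ATC GGG ACT GGT TTC — no ATG→stop ORF.
Frame -3: TAC ATG AGT CTA TAG ATG CTA TGG AGA GTT TGC GAC CCA ATG TAG ATA TGA TCG GGA CTG GTT TCC — ATG at 6, stop TAG at 15 → 12 nt; ATG at 18, stop TAG at 45 → 30 nt; ATG at 42, stop TAG at 45 → 6 nt.
ORFs ≥ 6 nucleotides: frame +2 62–67 (6 nucleotides), frame -3 6–17 (12 nucleotides), frame -3 18–47 (30 nucleotides), frame -3 42–47 (6 nucleotides). Count = 4.

4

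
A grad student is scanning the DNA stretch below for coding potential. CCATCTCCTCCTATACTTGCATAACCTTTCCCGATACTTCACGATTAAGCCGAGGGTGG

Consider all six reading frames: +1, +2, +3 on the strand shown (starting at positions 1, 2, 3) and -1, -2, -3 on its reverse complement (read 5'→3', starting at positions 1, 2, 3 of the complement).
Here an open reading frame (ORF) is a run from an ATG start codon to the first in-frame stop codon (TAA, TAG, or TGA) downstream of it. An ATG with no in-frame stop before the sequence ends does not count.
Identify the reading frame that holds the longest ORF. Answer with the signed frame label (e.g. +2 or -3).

Reverse complement (5'→3'): CCACCCTCGGCTTAATCGTGAAGTATCGGGAAAGGTTATGCAAGTATAGGAGGAGATGG
Frame +1: CCA TCT CCT CCT ATA CTT GCA TAA CCT TTC CCG ATA CTT CAC GAT TAA GCC GAG GGT — no ATG→stop ORF.
Frame +2: CAT CTC CTC CTA TAC TTG CAT AAC CTT TCC CGA TAC TTC ACG ATT AAG CCG AGG GTG — no ATG→stop ORF.
Frame +3: ATC TCC TCC TAT ACT TGC ATA ACC TTT CCC GAT ACT TCA CGA TTA AGC CGA GGG TGG — no ATG→stop ORF.
Frame -1: CCA CCC TCG GCT TAA TCG TGA AGT ATC GGG AAA GGT TAT GCA AGT ATA GGA GGA GAT — no ATG→stop ORF.
Frame -2: CAC CCT CGG CTT AAT CGT GAA GTA TCG GGA AAG GTT ATG CAA GTA TAG GAG GAG ATG — ATG at 38, stop TAG at 47 → 12 nt.
Frame -3: ACC CTC GGC TTA ATC GTG AAG TAT CGG GAA AGG TTA TGC AAG TAT AGG AGG AGA TGG — no ATG→stop ORF.
Longest ORF is 12 nt in frame -2 (positions 38–49).

-2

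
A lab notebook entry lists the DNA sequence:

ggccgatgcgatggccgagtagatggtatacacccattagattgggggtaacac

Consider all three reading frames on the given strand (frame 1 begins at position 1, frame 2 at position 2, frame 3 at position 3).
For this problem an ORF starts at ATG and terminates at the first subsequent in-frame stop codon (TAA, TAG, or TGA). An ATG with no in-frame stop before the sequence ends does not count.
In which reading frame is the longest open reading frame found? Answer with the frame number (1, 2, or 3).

Frame 1: GGC CGA TGC GAT GGC CGA GTA GAT GGT ATA CAC CCA TTA GAT TGG GGG TAA CAC — no ATG→stop ORF.
Frame 2: GCC GAT GCG ATG GCC GAG TAG ATG GTA TAC ACC CAT TAG ATT GGG GGT AAC — ATG at 11, stop TAG at 20 → 12 nt; ATG at 23, stop TAG at 38 → 18 nt.
Frame 3: CCG ATG CGA TGG CCG AGT AGA TGG TAT ACA CCC ATT AGA TTG GGG GTA ACA — no ATG→stop ORF.
Longest ORF is 18 nt in frame 2 (positions 23–40).

2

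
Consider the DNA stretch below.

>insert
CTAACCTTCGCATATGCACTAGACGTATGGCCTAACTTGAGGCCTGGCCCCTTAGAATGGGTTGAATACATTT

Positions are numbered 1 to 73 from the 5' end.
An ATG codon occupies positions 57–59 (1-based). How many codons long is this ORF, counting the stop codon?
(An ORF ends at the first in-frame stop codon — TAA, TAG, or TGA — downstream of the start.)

Codons from position 57: ATG (57–59), GGT (60–62), TGA (63–65).
TGA is the first in-frame stop; that's 3 codons including the stop.

3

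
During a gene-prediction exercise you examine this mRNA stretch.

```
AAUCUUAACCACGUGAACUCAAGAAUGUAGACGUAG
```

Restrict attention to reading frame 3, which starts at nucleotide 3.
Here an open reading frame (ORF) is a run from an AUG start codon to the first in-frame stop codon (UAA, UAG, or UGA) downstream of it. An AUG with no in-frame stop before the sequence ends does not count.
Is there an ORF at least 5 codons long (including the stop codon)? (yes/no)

Frame 3: UCU UAA CCA CGU GAA CUC AAG AAU GUA GAC GUA — no AUG→stop ORF.
Largest ORF found is 0 codons < 5, so no.

no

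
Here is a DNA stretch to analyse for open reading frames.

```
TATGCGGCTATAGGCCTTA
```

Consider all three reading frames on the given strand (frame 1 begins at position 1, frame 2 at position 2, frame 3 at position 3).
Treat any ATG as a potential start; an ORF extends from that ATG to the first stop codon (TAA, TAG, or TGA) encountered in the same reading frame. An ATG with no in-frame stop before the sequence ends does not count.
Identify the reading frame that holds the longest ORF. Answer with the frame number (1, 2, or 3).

2

Frame 1: TAT GCG GCT ATA GGC CTT — no ATG→stop ORF.
Frame 2: ATG CGG CTA TAG GCC TTA — ATG at 2, stop TAG at 11 → 12 nt.
Frame 3: TGC GGC TAT AGG CCT — no ATG→stop ORF.
Longest ORF is 12 nt in frame 2 (positions 2–13).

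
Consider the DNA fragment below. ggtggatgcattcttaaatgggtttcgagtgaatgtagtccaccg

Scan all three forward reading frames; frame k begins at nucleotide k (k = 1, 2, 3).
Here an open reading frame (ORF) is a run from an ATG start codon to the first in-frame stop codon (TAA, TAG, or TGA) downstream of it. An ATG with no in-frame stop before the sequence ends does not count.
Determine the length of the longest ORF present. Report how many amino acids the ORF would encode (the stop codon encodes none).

Frame 1: GGT GGA TGC ATT CTT AAA TGG GTT TCG AGT GAA TGT AGT CCA CCG — no ATG→stop ORF.
Frame 2: GTG GAT GCA TTC TTA AAT GGG TTT CGA GTG AAT GTA GTC CAC — no ATG→stop ORF.
Frame 3: TGG ATG CAT TCT TAA ATG GGT TTC GAG TGA ATG TAG TCC ACC — ATG at 6, stop TAA at 15 → 12 nt; ATG at 18, stop TGA at 30 → 15 nt; ATG at 33, stop TAG at 36 → 6 nt.
Longest: frame 3, positions 18–32, 15 nt = 5 codons = 4 aa. → 4 amino acids.

4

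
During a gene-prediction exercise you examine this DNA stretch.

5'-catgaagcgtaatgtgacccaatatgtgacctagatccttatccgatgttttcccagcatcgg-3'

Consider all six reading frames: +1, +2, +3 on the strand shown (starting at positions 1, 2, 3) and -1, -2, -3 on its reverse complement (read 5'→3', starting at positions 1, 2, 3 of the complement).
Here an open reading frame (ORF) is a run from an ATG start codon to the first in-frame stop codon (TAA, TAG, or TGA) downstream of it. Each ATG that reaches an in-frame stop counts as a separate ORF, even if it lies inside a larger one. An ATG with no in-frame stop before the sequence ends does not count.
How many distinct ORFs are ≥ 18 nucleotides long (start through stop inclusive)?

2

Reverse complement (5'→3'): CCGATGCTGGGAAAACATCGGATAAGGATCTAGGTCACATATTGGGTCACATTACGCTTCATG
Frame +1: CAT GAA GCG TAA TGT GAC CCA ATA TGT GAC CTA GAT CCT TAT CCG ATG TTT TCC CAG CAT CGG — no ATG→stop ORF.
Frame +2: ATG AAG CGT AAT GTG ACC CAA TAT GTG ACC TAG ATC CTT ATC CGA TGT TTT CCC AGC ATC — ATG at 2, stop TAG at 32 → 33 nt.
Frame +3: TGA AGC GTA ATG TGA CCC AAT ATG TGA CCT AGA TCC TTA TCC GAT GTT TTC CCA GCA TCG — ATG at 12, stop TGA at 15 → 6 nt; ATG at 24, stop TGA at 27 → 6 nt.
Frame -1: CCG ATG CTG GGA AAA CAT CGG ATA AGG ATC TAG GTC ACA TAT TGG GTC ACA TTA CGC TTC ATG — ATG at 4, stop TAG at 31 → 30 nt.
Frame -2: CGA TGC TGG GAA AAC ATC GGA TAA GGA TCT AGG TCA CAT ATT GGG TCA CAT TAC GCT TCA — no ATG→stop ORF.
Frame -3: GAT GCT GGG AAA ACA TCG GAT AAG GAT CTA GGT CAC ATA TTG GGT CAC ATT ACG CTT CAT — no ATG→stop ORF.
ORFs ≥ 18 nucleotides: frame +2 2–34 (33 nucleotides), frame -1 4–33 (30 nucleotides). Count = 2.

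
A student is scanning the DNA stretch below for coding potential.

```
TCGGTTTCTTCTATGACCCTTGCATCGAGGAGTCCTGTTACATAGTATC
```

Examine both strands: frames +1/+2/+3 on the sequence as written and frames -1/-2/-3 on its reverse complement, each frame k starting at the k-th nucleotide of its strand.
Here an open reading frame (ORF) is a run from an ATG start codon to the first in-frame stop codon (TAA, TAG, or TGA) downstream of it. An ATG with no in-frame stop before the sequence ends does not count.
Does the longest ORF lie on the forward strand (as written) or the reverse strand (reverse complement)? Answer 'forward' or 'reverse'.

Reverse complement (5'→3'): GATACTATGTAACAGGACTCCTCGATGCAAGGGTCATAGAAGAAACCGA
Frame +1: TCG GTT TCT TCT ATG ACC CTT GCA TCG AGG AGT CCT GTT ACA TAG TAT — ATG at 13, stop TAG at 43 → 33 nt.
Frame +2: CGG TTT CTT CTA TGA CCC TTG CAT CGA GGA GTC CTG TTA CAT AGT ATC — no ATG→stop ORF.
Frame +3: GGT TTC TTC TAT GAC CCT TGC ATC GAG GAG TCC TGT TAC ATA GTA — no ATG→stop ORF.
Frame -1: GAT ACT ATG TAA CAG GAC TCC TCG ATG CAA GGG TCA TAG AAG AAA CCG — ATG at 7, stop TAA at 10 → 6 nt; ATG at 25, stop TAG at 37 → 15 nt.
Frame -2: ATA CTA TGT AAC AGG ACT CCT CGA TGC AAG GGT CAT AGA AGA AAC CGA — no ATG→stop ORF.
Frame -3: TAC TAT GTA ACA GGA CTC CTC GAT GCA AGG GTC ATA GAA GAA ACC — no ATG→stop ORF.
Forward-strand max 33 nt; reverse-strand max 15 nt. The forward strand has the longer ORF.

forward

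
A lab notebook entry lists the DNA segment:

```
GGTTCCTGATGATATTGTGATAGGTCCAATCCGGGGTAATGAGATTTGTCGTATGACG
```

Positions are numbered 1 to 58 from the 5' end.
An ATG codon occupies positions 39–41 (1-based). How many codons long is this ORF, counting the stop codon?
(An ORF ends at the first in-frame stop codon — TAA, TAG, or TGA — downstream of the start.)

Codons from position 39: ATG (39–41), AGA (42–44), TTT (45–47), GTC (48–50), GTA (51–53), TGA (54–56).
TGA is the first in-frame stop; that's 6 codons including the stop.

6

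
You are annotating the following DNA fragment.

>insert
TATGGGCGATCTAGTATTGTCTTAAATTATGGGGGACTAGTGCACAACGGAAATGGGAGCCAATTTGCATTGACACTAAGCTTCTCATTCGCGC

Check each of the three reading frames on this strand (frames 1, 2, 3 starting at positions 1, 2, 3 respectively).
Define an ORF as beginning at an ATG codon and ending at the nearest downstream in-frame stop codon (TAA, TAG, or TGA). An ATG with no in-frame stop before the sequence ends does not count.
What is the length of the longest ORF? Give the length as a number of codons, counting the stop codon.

Frame 1: TAT GGG CGA TCT AGT ATT GTC TTA AAT TAT GGG GGA CTA GTG CAC AAC GGA AAT GGG AGC CAA TTT GCA TTG ACA CTA AGC TTC TCA TTC GCG — no ATG→stop ORF.
Frame 2: ATG GGC GAT CTA GTA TTG TCT TAA ATT ATG GGG GAC TAG TGC ACA ACG GAA ATG GGA GCC AAT TTG CAT TGA CAC TAA GCT TCT CAT TCG CGC — ATG at 2, stop TAA at 23 → 24 nt; ATG at 29, stop TAG at 38 → 12 nt; ATG at 53, stop TGA at 71 → 21 nt.
Frame 3: TGG GCG ATC TAG TAT TGT CTT AAA TTA TGG GGG ACT AGT GCA CAA CGG AAA TGG GAG CCA ATT TGC ATT GAC ACT AAG CTT CTC ATT CGC — no ATG→stop ORF.
Longest: frame 2, positions 2–25, 24 nt = 8 codons = 7 aa. → 8 codons.

8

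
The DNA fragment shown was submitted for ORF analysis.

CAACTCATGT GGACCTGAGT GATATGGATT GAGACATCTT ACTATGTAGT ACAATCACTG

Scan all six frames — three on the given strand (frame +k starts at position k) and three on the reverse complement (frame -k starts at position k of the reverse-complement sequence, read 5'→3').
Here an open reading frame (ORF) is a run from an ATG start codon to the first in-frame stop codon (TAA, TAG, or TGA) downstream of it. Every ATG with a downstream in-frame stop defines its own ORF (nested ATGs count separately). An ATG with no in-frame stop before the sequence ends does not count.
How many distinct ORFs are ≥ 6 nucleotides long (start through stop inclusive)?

4

Reverse complement (5'→3'): CAGTGATTGTACTACATAGTAAGATGTCTCAATCCATATCACTCAGGTCCACATGAGTTG
Frame +1: CAA CTC ATG TGG ACC TGA GTG ATA TGG ATT GAG ACA TCT TAC TAT GTA GTA CAA TCA CTG — ATG at 7, stop TGA at 16 → 12 nt.
Frame +2: AAC TCA TGT GGA CCT GAG TGA TAT GGA TTG AGA CAT CTT ACT ATG TAG TAC AAT CAC — ATG at 44, stop TAG at 47 → 6 nt.
Frame +3: ACT CAT GTG GAC CTG AGT GAT ATG GAT TGA GAC ATC TTA CTA TGT AGT ACA ATC ACT — ATG at 24, stop TGA at 30 → 9 nt.
Frame -1: CAG TGA TTG TAC TAC ATA GTA AGA TGT CTC AAT CCA TAT CAC TCA GGT CCA CAT GAG TTG — no ATG→stop ORF.
Frame -2: AGT GAT TGT ACT ACA TAG TAA GAT GTC TCA ATC CAT ATC ACT CAG GTC CAC ATG AGT — no ATG→stop ORF.
Frame -3: GTG ATT GTA CTA CAT AGT AAG ATG TCT CAA TCC ATA TCA CTC AGG TCC ACA TGA GTT — ATG at 24, stop TGA at 54 → 33 nt.
ORFs ≥ 6 nucleotides: frame +1 7–18 (12 nucleotides), frame +2 44–49 (6 nucleotides), frame +3 24–32 (9 nucleotides), frame -3 24–56 (33 nucleotides). Count = 4.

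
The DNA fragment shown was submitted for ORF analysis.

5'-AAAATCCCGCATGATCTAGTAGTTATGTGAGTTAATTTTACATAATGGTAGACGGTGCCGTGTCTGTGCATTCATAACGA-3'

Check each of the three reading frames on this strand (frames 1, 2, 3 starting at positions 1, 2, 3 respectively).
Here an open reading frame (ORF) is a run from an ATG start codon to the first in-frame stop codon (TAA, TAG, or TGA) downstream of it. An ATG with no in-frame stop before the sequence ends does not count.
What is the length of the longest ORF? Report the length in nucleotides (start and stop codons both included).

33

Frame 1: AAA ATC CCG CAT GAT CTA GTA GTT ATG TGA GTT AAT TTT ACA TAA TGG TAG ACG GTG CCG TGT CTG TGC ATT CAT AAC — ATG at 25, stop TGA at 28 → 6 nt.
Frame 2: AAA TCC CGC ATG ATC TAG TAG TTA TGT GAG TTA ATT TTA CAT AAT GGT AGA CGG TGC CGT GTC TGT GCA TTC ATA ACG — ATG at 11, stop TAG at 17 → 9 nt.
Frame 3: AAT CCC GCA TGA TCT AGT AGT TAT GTG AGT TAA TTT TAC ATA ATG GTA GAC GGT GCC GTG TCT GTG CAT TCA TAA CGA — ATG at 45, stop TAA at 75 → 33 nt.
Longest: frame 3, positions 45–77, 33 nt = 11 codons = 10 aa. → 33 nucleotides.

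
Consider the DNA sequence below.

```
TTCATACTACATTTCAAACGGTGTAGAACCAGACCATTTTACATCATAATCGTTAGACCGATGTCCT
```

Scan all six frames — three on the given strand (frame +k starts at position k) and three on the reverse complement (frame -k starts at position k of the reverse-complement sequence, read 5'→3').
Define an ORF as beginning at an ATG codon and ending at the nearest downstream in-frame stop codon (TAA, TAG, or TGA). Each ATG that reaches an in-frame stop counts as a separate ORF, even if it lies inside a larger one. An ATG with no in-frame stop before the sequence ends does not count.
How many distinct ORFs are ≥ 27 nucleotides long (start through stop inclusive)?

Reverse complement (5'→3'): AGGACATCGGTCTAACGATTATGATGTAAAATGGTCTGGTTCTACACCGTTTGAAATGTAGTATGAA
Frame +1: TTC ATA CTA CAT TTC AAA CGG TGT AGA ACC AGA CCA TTT TAC ATC ATA ATC GTT AGA CCG ATG TCC — no ATG→stop ORF.
Frame +2: TCA TAC TAC ATT TCA AAC GGT GTA GAA CCA GAC CAT TTT ACA TCA TAA TCG TTA GAC CGA TGT CCT — no ATG→stop ORF.
Frame +3: CAT ACT ACA TTT CAA ACG GTG TAG AAC CAG ACC ATT TTA CAT CAT AAT CGT TAG ACC GAT GTC — no ATG→stop ORF.
Frame -1: AGG ACA TCG GTC TAA CGA TTA TGA TGT AAA ATG GTC TGG TTC TAC ACC GTT TGA AAT GTA GTA TGA — ATG at 31, stop TGA at 52 → 24 nt.
Frame -2: GGA CAT CGG TCT AAC GAT TAT GAT GTA AAA TGG TCT GGT TCT ACA CCG TTT GAA ATG TAG TAT GAA — ATG at 56, stop TAG at 59 → 6 nt.
Frame -3: GAC ATC GGT CTA ACG ATT ATG ATG TAA AAT GGT CTG GTT CTA CAC CGT TTG AAA TGT AGT ATG — ATG at 21, stop TAA at 27 → 9 nt; ATG at 24, stop TAA at 27 → 6 nt.
No ORF reaches 27 nucleotides. Count = 0.

0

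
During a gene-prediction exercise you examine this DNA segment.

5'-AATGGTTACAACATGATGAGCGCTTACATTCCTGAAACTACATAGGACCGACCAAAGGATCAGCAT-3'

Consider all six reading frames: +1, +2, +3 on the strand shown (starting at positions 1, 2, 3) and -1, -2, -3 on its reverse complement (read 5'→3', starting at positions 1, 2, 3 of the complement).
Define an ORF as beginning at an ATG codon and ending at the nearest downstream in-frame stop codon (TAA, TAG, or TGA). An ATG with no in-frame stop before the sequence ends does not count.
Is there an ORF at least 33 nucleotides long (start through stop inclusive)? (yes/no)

Reverse complement (5'→3'): ATGCTGATCCTTTGGTCGGTCCTATGTAGTTTCAGGAATGTAAGCGCTCATCATGTTGTAACCATT
Frame +1: AAT GGT TAC AAC ATG ATG AGC GCT TAC ATT CCT GAA ACT ACA TAG GAC CGA CCA AAG GAT CAG CAT — ATG at 13, stop TAG at 43 → 33 nt; ATG at 16, stop TAG at 43 → 30 nt.
Frame +2: ATG GTT ACA ACA TGA TGA GCG CTT ACA TTC CTG AAA CTA CAT AGG ACC GAC CAA AGG ATC AGC — ATG at 2, stop TGA at 14 → 15 nt.
Frame +3: TGG TTA CAA CAT GAT GAG CGC TTA CAT TCC TGA AAC TAC ATA GGA CCG ACC AAA GGA TCA GCA — no ATG→stop ORF.
Frame -1: ATG CTG ATC CTT TGG TCG GTC CTA TGT AGT TTC AGG AAT GTA AGC GCT CAT CAT GTT GTA ACC ATT — no ATG→stop ORF.
Frame -2: TGC TGA TCC TTT GGT CGG TCC TAT GTA GTT TCA GGA ATG TAA GCG CTC ATC ATG TTG TAA CCA — ATG at 38, stop TAA at 41 → 6 nt; ATG at 53, stop TAA at 59 → 9 nt.
Frame -3: GCT GAT CCT TTG GTC GGT CCT ATG TAG TTT CAG GAA TGT AAG CGC TCA TCA TGT TGT AAC CAT — ATG at 24, stop TAG at 27 → 6 nt.
Frame +1 has an ORF of 33 nucleotides (positions 13–45) ≥ 33, so yes.

yes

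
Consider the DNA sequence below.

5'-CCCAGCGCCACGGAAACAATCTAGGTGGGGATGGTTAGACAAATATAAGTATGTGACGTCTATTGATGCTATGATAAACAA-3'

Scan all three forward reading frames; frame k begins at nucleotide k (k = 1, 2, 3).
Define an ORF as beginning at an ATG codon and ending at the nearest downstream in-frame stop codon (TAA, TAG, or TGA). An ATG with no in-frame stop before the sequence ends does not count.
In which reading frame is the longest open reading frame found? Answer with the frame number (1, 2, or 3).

Frame 1: CCC AGC GCC ACG GAA ACA ATC TAG GTG GGG ATG GTT AGA CAA ATA TAA GTA TGT GAC GTC TAT TGA TGC TAT GAT AAA CAA — ATG at 31, stop TAA at 46 → 18 nt.
Frame 2: CCA GCG CCA CGG AAA CAA TCT AGG TGG GGA TGG TTA GAC AAA TAT AAG TAT GTG ACG TCT ATT GAT GCT ATG ATA AAC — no ATG→stop ORF.
Frame 3: CAG CGC CAC GGA AAC AAT CTA GGT GGG GAT GGT TAG ACA AAT ATA AGT ATG TGA CGT CTA TTG ATG CTA TGA TAA ACA — ATG at 51, stop TGA at 54 → 6 nt; ATG at 66, stop TGA at 72 → 9 nt.
Longest ORF is 18 nt in frame 1 (positions 31–48).

1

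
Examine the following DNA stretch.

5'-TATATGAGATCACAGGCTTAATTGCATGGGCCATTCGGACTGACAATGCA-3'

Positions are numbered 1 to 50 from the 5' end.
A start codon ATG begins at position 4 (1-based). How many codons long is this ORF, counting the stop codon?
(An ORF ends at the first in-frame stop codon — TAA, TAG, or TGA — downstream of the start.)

Codons from position 4: ATG (4–6), AGA (7–9), TCA (10–12), CAG (13–15), GCT (16–18), TAA (19–21).
TAA is the first in-frame stop; that's 6 codons including the stop.

6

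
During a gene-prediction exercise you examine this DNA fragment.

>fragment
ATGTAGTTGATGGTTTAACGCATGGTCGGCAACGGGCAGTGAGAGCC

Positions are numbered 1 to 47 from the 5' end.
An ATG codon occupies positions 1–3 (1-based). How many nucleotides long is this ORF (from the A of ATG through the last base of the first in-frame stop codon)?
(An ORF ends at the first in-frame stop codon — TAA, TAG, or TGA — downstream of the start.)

6

Codons from position 1: ATG (1–3), TAG (4–6).
TAG is the first in-frame stop; ORF spans 1–6, 6 nucleotides.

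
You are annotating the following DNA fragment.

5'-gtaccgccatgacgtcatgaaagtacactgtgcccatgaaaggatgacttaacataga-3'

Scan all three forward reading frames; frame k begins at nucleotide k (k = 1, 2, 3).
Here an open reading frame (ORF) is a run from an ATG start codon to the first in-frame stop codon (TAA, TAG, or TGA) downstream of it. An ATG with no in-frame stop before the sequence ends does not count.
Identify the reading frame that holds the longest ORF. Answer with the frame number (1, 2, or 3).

Frame 1: GTA CCG CCA TGA CGT CAT GAA AGT ACA CTG TGC CCA TGA AAG GAT GAC TTA ACA TAG — no ATG→stop ORF.
Frame 2: TAC CGC CAT GAC GTC ATG AAA GTA CAC TGT GCC CAT GAA AGG ATG ACT TAA CAT AGA — ATG at 17, stop TAA at 50 → 36 nt; ATG at 44, stop TAA at 50 → 9 nt.
Frame 3: ACC GCC ATG ACG TCA TGA AAG TAC ACT GTG CCC ATG AAA GGA TGA CTT AAC ATA — ATG at 9, stop TGA at 18 → 12 nt; ATG at 36, stop TGA at 45 → 12 nt.
Longest ORF is 36 nt in frame 2 (positions 17–52).

2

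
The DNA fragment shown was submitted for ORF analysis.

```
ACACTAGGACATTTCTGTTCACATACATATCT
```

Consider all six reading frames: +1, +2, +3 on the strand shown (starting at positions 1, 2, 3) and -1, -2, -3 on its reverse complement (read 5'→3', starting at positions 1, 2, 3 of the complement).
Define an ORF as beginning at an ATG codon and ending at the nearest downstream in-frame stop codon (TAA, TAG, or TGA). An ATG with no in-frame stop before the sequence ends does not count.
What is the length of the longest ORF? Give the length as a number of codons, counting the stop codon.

Reverse complement (5'→3'): AGATATGTATGTGAACAGAAATGTCCTAGTGT
Frame +1: ACA CTA GGA CAT TTC TGT TCA CAT ACA TAT — no ATG→stop ORF.
Frame +2: CAC TAG GAC ATT TCT GTT CAC ATA CAT ATC — no ATG→stop ORF.
Frame +3: ACT AGG ACA TTT CTG TTC ACA TAC ATA TCT — no ATG→stop ORF.
Frame -1: AGA TAT GTA TGT GAA CAG AAA TGT CCT AGT — no ATG→stop ORF.
Frame -2: GAT ATG TAT GTG AAC AGA AAT GTC CTA GTG — no ATG→stop ORF.
Frame -3: ATA TGT ATG TGA ACA GAA ATG TCC TAG TGT — ATG at 9, stop TGA at 12 → 6 nt; ATG at 21, stop TAG at 27 → 9 nt.
Longest: frame -3, positions 21–29, 9 nt = 3 codons = 2 aa. → 3 codons.

3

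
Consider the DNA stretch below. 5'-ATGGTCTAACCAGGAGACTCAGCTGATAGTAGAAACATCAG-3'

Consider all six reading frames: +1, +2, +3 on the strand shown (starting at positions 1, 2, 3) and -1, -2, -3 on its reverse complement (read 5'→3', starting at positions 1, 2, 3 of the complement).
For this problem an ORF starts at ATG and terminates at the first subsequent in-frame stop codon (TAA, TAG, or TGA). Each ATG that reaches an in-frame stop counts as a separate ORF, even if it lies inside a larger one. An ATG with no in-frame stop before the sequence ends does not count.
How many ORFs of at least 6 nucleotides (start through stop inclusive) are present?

2

Reverse complement (5'→3'): CTGATGTTTCTACTATCAGCTGAGTCTCCTGGTTAGACCAT
Frame +1: ATG GTC TAA CCA GGA GAC TCA GCT GAT AGT AGA AAC ATC — ATG at 1, stop TAA at 7 → 9 nt.
Frame +2: TGG TCT AAC CAG GAG ACT CAG CTG ATA GTA GAA ACA TCA — no ATG→stop ORF.
Frame +3: GGT CTA ACC AGG AGA CTC AGC TGA TAG TAG AAA CAT CAG — no ATG→stop ORF.
Frame -1: CTG ATG TTT CTA CTA TCA GCT GAG TCT CCT GGT TAG ACC — ATG at 4, stop TAG at 34 → 33 nt.
Frame -2: TGA TGT TTC TAC TAT CAG CTG AGT CTC CTG GTT AGA CCA — no ATG→stop ORF.
Frame -3: GAT GTT TCT ACT ATC AGC TGA GTC TCC TGG TTA GAC CAT — no ATG→stop ORF.
ORFs ≥ 6 nucleotides: frame +1 1–9 (9 nucleotides), frame -1 4–36 (33 nucleotides). Count = 2.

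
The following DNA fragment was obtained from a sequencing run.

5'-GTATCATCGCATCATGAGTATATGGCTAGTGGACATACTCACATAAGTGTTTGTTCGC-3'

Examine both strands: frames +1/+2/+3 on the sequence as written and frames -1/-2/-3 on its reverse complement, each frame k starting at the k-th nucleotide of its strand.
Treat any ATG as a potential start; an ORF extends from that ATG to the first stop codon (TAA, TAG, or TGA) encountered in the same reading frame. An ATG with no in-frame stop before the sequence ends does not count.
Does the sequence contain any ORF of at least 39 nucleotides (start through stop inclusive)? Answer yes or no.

Reverse complement (5'→3'): GCGAACAAACACTTATGTGAGTATGTCCACTAGCCATATACTCATGATGCGATGATAC
Frame +1: GTA TCA TCG CAT CAT GAG TAT ATG GCT AGT GGA CAT ACT CAC ATA AGT GTT TGT TCG — no ATG→stop ORF.
Frame +2: TAT CAT CGC ATC ATG AGT ATA TGG CTA GTG GAC ATA CTC ACA TAA GTG TTT GTT CGC — ATG at 14, stop TAA at 44 → 33 nt.
Frame +3: ATC ATC GCA TCA TGA GTA TAT GGC TAG TGG ACA TAC TCA CAT AAG TGT TTG TTC — no ATG→stop ORF.
Frame -1: GCG AAC AAA CAC TTA TGT GAG TAT GTC CAC TAG CCA TAT ACT CAT GAT GCG ATG ATA — no ATG→stop ORF.
Frame -2: CGA ACA AAC ACT TAT GTG AGT ATG TCC ACT AGC CAT ATA CTC ATG ATG CGA TGA TAC — ATG at 23, stop TGA at 53 → 33 nt; ATG at 44, stop TGA at 53 → 12 nt; ATG at 47, stop TGA at 53 → 9 nt.
Frame -3: GAA CAA ACA CTT ATG TGA GTA TGT CCA CTA GCC ATA TAC TCA TGA TGC GAT GAT — ATG at 15, stop TGA at 18 → 6 nt.
Largest ORF found is 33 nucleotides < 39, so no.

no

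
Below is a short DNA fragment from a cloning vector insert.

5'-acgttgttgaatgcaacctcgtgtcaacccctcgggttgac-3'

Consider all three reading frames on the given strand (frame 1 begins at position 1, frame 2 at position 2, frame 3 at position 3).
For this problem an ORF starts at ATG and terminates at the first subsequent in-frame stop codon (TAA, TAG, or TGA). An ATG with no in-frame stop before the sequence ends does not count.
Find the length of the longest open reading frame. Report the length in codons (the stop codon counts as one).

Frame 1: ACG TTG TTG AAT GCA ACC TCG TGT CAA CCC CTC GGG TTG — no ATG→stop ORF.
Frame 2: CGT TGT TGA ATG CAA CCT CGT GTC AAC CCC TCG GGT TGA — ATG at 11, stop TGA at 38 → 30 nt.
Frame 3: GTT GTT GAA TGC AAC CTC GTG TCA ACC CCT CGG GTT GAC — no ATG→stop ORF.
Longest: frame 2, positions 11–40, 30 nt = 10 codons = 9 aa. → 10 codons.

10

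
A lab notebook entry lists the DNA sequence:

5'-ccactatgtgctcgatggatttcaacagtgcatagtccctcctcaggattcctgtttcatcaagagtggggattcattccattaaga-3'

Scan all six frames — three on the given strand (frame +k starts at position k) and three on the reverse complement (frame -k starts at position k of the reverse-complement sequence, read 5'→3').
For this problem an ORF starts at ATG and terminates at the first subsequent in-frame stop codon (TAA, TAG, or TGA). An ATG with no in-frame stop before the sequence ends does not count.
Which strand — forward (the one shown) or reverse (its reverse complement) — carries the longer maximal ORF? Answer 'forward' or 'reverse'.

forward

Reverse complement (5'→3'): TCTTAATGGAATGAATCCCCACTCTTGATGAAACAGGAATCCTGAGGAGGGACTATGCACTGTTGAAATCCATCGAGCACATAGTGG
Frame +1: CCA CTA TGT GCT CGA TGG ATT TCA ACA GTG CAT AGT CCC TCC TCA GGA TTC CTG TTT CAT CAA GAG TGG GGA TTC ATT CCA TTA AGA — no ATG→stop ORF.
Frame +2: CAC TAT GTG CTC GAT GGA TTT CAA CAG TGC ATA GTC CCT CCT CAG GAT TCC TGT TTC ATC AAG AGT GGG GAT TCA TTC CAT TAA — no ATG→stop ORF.
Frame +3: ACT ATG TGC TCG ATG GAT TTC AAC AGT GCA TAG TCC CTC CTC AGG ATT CCT GTT TCA TCA AGA GTG GGG ATT CAT TCC ATT AAG — ATG at 6, stop TAG at 33 → 30 nt; ATG at 15, stop TAG at 33 → 21 nt.
Frame -1: TCT TAA TGG AAT GAA TCC CCA CTC TTG ATG AAA CAG GAA TCC TGA GGA GGG ACT ATG CAC TGT TGA AAT CCA TCG AGC ACA TAG TGG — ATG at 28, stop TGA at 43 → 18 nt; ATG at 55, stop TGA at 64 → 12 nt.
Frame -2: CTT AAT GGA ATG AAT CCC CAC TCT TGA TGA AAC AGG AAT CCT GAG GAG GGA CTA TGC ACT GTT GAA ATC CAT CGA GCA CAT AGT — ATG at 11, stop TGA at 26 → 18 nt.
Frame -3: TTA ATG GAA TGA ATC CCC ACT CTT GAT GAA ACA GGA ATC CTG AGG AGG GAC TAT GCA CTG TTG AAA TCC ATC GAG CAC ATA GTG — ATG at 6, stop TGA at 12 → 9 nt.
Forward-strand max 30 nt; reverse-strand max 18 nt. The forward strand has the longer ORF.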